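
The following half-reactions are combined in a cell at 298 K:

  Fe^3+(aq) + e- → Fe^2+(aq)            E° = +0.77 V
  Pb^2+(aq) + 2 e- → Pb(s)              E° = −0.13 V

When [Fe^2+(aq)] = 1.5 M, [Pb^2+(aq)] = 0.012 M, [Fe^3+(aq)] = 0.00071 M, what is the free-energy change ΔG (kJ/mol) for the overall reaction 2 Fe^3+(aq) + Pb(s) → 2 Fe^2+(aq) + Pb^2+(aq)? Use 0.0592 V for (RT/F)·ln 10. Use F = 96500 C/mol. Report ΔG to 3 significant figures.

−147 kJ/mol

The standard cell potential is +0.77 − (−0.13) = +0.90 V, with n = 2 electrons in the balanced equation.
The reaction quotient is ([Fe^2+(aq)]^2·[Pb^2+(aq)]) / [Fe^3+(aq)]^2 = 5.36×10^4; by Nernst, E = +0.90 − (0.0592/2)(4.729) = +0.7600 V.
Then ΔG = −nFE = −2 × 96500 × +0.7600 J/mol = −147 kJ/mol.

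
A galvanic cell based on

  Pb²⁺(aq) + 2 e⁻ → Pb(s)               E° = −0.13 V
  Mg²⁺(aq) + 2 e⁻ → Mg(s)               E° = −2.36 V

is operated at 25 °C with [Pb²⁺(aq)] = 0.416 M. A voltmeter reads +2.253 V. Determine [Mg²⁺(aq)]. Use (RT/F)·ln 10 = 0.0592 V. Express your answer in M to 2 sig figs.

With Pb²⁺/Pb at the cathode and Mg²⁺/Mg at the anode, E°cell = −0.13 − (−2.36) = +2.23 V (n = 2).
From the Nernst equation, log Q = n(E° − E)/0.0592 = 2·(+2.23 − (+2.253))/0.0592 = −0.777.
The balanced reaction is Pb²⁺(aq) + Mg(s) → Pb(s) + Mg²⁺(aq), so Q = [Mg²⁺(aq)] / [Pb²⁺(aq)].
Substituting the known concentrations and solving, log [Mg²⁺(aq)] = −1.158 and [Mg²⁺(aq)] = 0.070 M.

0.070 M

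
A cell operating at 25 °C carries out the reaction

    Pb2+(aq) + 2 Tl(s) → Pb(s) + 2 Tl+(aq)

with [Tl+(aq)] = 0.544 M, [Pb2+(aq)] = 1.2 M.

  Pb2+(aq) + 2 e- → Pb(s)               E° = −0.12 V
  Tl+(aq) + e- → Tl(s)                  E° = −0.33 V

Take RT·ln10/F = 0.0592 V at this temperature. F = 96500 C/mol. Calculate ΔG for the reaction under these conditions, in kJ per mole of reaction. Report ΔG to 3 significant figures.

−44.0 kJ/mol

E°cell = −0.12 − (−0.33) = +0.21 V; the balanced reaction transfers n = 2 electrons.
Q = [Tl+(aq)]^2 / [Pb2+(aq)] = 0.247, so log Q = −0.608 and E = +0.21 − (0.0592/2)(−0.608) = +0.2280 V.
Finally ΔG = −nFE = −(2)(96500 C/mol)(+0.2280 V) = −44.0 kJ/mol.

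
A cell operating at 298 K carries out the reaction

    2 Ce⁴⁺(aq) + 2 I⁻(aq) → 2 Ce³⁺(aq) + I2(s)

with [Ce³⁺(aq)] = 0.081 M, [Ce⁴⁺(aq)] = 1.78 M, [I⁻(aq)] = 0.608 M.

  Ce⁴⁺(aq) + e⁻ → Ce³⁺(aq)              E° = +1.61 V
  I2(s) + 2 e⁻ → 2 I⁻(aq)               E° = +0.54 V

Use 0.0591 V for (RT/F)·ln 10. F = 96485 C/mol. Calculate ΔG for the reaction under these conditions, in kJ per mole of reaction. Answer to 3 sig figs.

The standard cell potential is +1.61 − (+0.54) = +1.07 V, with n = 2 electrons in the balanced equation.
Here Q = [Ce³⁺(aq)]^2 / ([Ce⁴⁺(aq)]^2·[I⁻(aq)]^2) = 0.0056 (log Q = −2.252), giving E = +1.07 − (0.0591/2)·(−2.252) = +1.1365 V.
ΔG = −nFE = −(2)(96485)(+1.1365) J/mol = −219 kJ/mol.

−219 kJ/mol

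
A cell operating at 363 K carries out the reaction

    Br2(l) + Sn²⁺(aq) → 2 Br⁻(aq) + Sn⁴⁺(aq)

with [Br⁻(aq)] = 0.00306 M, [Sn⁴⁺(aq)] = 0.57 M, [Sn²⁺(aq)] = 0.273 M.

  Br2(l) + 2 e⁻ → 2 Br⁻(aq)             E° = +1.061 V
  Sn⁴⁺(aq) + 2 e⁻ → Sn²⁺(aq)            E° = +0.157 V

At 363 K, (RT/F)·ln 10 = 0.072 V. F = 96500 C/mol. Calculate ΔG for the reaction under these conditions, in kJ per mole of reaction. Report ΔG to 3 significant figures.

−207 kJ/mol

The standard cell potential is +1.061 − (+0.157) = +0.904 V, with n = 2 electrons in the balanced equation.
Q = ([Br⁻(aq)]^2·[Sn⁴⁺(aq)]) / [Sn²⁺(aq)] = 1.96×10^−5, so log Q = −4.709 and E = +0.904 − (0.072/2)(−4.709) = +1.0735 V.
ΔG = −nFE = −(2)(96500)(+1.0735) J/mol = −207 kJ/mol.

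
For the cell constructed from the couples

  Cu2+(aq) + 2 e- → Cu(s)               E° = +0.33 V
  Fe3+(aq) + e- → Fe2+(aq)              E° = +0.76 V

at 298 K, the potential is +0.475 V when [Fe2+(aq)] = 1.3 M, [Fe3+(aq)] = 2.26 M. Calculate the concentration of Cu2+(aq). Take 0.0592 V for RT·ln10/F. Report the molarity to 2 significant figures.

The Fe³⁺/Fe²⁺ couple has the larger reduction potential, so it is the cathode: E°cell = +0.76 − (+0.33) = +0.43 V and n = 2.
From the Nernst equation, log Q = n(E° − E)/0.0592 = 2·(+0.43 − (+0.475))/0.0592 = −1.520.
The balanced reaction is 2 Fe3+(aq) + Cu(s) → 2 Fe2+(aq) + Cu2+(aq), so Q = ([Fe2+(aq)]^2·[Cu2+(aq)]) / [Fe3+(aq)]^2.
Isolating [Cu2+(aq)] in Q = 10^{−1.520} yields log [Cu2+(aq)] = −1.040, i.e. 0.091 M.

0.091 M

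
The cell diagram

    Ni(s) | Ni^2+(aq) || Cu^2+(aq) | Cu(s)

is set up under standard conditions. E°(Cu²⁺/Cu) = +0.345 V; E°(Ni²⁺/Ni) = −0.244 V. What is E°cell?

+0.589 V

By convention the left-hand electrode in cell notation is the anode (oxidation) and the right-hand electrode is the cathode (reduction).
E°cell = E°(right) − E°(left) = +0.345 − (−0.244) = +0.589 V.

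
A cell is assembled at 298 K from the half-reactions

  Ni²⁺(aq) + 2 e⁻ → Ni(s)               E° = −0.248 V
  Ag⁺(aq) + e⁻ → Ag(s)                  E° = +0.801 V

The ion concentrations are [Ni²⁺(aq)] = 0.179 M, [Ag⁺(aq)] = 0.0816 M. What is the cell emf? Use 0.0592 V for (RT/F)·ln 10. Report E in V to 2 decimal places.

Since E°(Ag⁺/Ag) > E°(Ni²⁺/Ni), Ag⁺/Ag serves as the cathode.
E°cell = E°cat − E°an = +0.801 − (−0.248) = +1.049 V; n = 2.
For the overall reaction 2 Ag⁺(aq) + Ni(s) → 2 Ag(s) + Ni²⁺(aq), Q = [Ni²⁺(aq)] / [Ag⁺(aq)]^2 = 26.9, giving log Q = 1.429.
Applying E = E° − (RT ln10/nF)·log Q gives +1.049 − (0.0592/2)(1.429) = +1.01 V.

+1.01 V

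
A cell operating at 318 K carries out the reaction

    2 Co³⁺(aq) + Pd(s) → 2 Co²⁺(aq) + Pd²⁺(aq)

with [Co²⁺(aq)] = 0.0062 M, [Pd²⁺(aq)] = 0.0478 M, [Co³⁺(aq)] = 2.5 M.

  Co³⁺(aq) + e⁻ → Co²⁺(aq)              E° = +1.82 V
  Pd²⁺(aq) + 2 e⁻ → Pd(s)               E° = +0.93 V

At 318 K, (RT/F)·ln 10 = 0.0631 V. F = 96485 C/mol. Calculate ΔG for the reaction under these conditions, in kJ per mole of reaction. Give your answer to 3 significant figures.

The standard cell potential is +1.82 − (+0.93) = +0.89 V, with n = 2 electrons in the balanced equation.
Q = ([Co²⁺(aq)]^2·[Pd²⁺(aq)]) / [Co³⁺(aq)]^2 = 2.94×10^−7, so log Q = −6.532 and E = +0.89 − (0.0631/2)(−6.532) = +1.0961 V.
Then ΔG = −nFE = −2 × 96485 × +1.0961 J/mol = −212 kJ/mol.

−212 kJ/mol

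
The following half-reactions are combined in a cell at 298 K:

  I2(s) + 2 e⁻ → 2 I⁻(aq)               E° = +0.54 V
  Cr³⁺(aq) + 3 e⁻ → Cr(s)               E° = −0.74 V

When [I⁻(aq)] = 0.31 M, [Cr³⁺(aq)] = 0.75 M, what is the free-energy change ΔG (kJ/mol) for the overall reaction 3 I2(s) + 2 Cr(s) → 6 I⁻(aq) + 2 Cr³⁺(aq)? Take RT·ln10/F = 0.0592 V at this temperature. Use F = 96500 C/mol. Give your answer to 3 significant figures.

−760 kJ/mol

E°cell = +0.54 − (−0.74) = +1.28 V; the balanced reaction transfers n = 6 electrons.
Q = [I⁻(aq)]^6·[Cr³⁺(aq)]^2 = 0.000499, so log Q = −3.302 and E = +1.28 − (0.0592/6)(−3.302) = +1.3126 V.
Then ΔG = −nFE = −6 × 96500 × +1.3126 J/mol = −760 kJ/mol.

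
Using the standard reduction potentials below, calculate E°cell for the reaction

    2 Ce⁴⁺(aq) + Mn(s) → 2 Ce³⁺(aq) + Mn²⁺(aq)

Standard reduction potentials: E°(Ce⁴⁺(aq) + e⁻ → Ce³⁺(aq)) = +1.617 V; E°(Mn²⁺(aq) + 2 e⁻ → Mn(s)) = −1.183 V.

Ce⁴⁺(aq) gains electrons, so the Ce⁴⁺/Ce³⁺ couple is the cathode; the Mn²⁺/Mn couple is the anode.
E°cell = E°(cathode) − E°(anode) = +1.617 − (−1.183) = +2.800 V.

+2.800 V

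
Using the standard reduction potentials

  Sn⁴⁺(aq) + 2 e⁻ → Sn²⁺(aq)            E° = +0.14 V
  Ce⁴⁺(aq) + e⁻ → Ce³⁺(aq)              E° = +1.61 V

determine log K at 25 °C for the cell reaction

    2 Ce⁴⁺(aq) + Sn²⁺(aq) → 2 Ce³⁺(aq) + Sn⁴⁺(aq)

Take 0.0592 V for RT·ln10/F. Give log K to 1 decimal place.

The Ce⁴⁺/Ce³⁺ couple is reduced (cathode); E°cell = +1.61 − (+0.14) = +1.47 V with n = 2.
At equilibrium E = 0, so log K = nE°cell / 0.0592 = (2)(+1.47) / 0.0592 = 49.7.

log K = 49.7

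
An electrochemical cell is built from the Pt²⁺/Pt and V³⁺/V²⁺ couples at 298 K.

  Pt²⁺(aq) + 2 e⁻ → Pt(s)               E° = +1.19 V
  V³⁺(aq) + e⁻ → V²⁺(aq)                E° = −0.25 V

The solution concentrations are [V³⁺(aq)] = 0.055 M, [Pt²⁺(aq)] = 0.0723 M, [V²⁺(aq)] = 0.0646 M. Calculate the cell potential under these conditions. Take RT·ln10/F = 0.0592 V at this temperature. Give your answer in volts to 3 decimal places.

+1.410 V

Since E°(Pt²⁺/Pt) > E°(V³⁺/V²⁺), Pt²⁺/Pt serves as the cathode.
E°cell = E°cat − E°an = +1.19 − (−0.25) = +1.44 V; n = 2.
The balanced reaction is Pt²⁺(aq) + 2 V²⁺(aq) → Pt(s) + 2 V³⁺(aq), so Q = [V³⁺(aq)]^2 / ([Pt²⁺(aq)]·[V²⁺(aq)]^2) = 10 and log Q = 1.001.
Applying E = E° − (RT ln10/nF)·log Q gives +1.44 − (0.0592/2)(1.001) = +1.410 V.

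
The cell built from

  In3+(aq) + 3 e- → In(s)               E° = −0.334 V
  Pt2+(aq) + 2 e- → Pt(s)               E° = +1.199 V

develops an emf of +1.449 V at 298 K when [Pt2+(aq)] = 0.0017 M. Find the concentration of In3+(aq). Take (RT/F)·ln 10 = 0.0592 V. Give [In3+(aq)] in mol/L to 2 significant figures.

Pt²⁺/Pt is the cathode (higher E°); E°cell = +1.199 − (−0.334) = +1.533 V with n = 6.
From the Nernst equation, log Q = n(E° − E)/0.0592 = 6·(+1.533 − (+1.449))/0.0592 = 8.514.
The balanced reaction is 3 Pt2+(aq) + 2 In(s) → 3 Pt(s) + 2 In3+(aq), so Q = [In3+(aq)]^2 / [Pt2+(aq)]^3.
Solving for the unknown gives log [In3+(aq)] = 0.103, so [In3+(aq)] ≈ 1.3 M.

1.3 M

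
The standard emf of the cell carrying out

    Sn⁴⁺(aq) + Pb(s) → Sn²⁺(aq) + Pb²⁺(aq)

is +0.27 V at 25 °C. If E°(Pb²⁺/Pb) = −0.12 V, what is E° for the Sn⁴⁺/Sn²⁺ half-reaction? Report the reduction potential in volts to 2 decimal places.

+0.15 V

In the reaction as written the Sn⁴⁺/Sn²⁺ couple is reduced (cathode) and Pb²⁺/Pb is oxidized (anode), so E°cell = E°(Sn⁴⁺/Sn²⁺) − E°(Pb²⁺/Pb).
E°(Sn⁴⁺/Sn²⁺) = E°cell + E°(anode) = +0.27 + (−0.12) = +0.15 V.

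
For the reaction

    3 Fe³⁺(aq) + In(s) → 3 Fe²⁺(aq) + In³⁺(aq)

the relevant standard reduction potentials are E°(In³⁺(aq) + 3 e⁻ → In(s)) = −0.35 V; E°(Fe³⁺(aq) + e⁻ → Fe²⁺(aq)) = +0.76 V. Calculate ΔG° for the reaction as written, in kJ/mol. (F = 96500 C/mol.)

−321 kJ/mol

In the reaction as written Fe³⁺(aq) is reduced, so the Fe³⁺/Fe²⁺ couple is the cathode and In³⁺/In is the anode.
E°cell = +0.76 − (−0.35) = +1.11 V; balancing electrons gives n = 3.
ΔG° = −nFE°cell = −(3)(96500)(+1.11) J/mol = −321 kJ/mol.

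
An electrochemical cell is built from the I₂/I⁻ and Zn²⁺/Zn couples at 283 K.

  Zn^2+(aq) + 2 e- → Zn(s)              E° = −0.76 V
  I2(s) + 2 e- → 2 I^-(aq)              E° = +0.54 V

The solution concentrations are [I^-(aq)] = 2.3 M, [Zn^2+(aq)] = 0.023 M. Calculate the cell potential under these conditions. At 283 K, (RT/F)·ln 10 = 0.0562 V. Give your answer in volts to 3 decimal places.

I₂/I⁻ is reduced (cathode, E° = +0.54 V) and Zn²⁺/Zn is oxidized (anode).
The standard potential is +0.54 − (−0.76) = +1.30 V and the balanced reaction transfers n = 2 electrons.
For the overall reaction I2(s) + Zn(s) → 2 I^-(aq) + Zn^2+(aq), Q = [I^-(aq)]^2·[Zn^2+(aq)] = 0.122, giving log Q = −0.915.
By the Nernst equation, E = +1.30 − (0.0562/2)·(−0.915) = +1.326 V.

+1.326 V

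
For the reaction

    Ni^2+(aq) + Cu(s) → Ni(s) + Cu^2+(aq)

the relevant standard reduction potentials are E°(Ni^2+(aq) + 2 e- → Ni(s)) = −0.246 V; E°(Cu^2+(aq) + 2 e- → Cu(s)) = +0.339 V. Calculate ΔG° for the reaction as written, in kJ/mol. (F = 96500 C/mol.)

In the reaction as written Ni^2+(aq) is reduced, so the Ni²⁺/Ni couple is the cathode and Cu²⁺/Cu is the anode.
E°cell = −0.246 − (+0.339) = −0.585 V; balancing electrons gives n = 2.
ΔG° = −nFE°cell = −(2)(96500)(−0.585) J/mol = +113 kJ/mol.

+113 kJ/mol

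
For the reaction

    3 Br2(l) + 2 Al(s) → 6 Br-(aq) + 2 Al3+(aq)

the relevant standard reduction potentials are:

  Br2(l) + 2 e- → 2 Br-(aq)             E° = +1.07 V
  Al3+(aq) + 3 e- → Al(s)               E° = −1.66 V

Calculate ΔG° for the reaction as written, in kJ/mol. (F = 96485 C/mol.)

−1580 kJ/mol

In the reaction as written Br2(l) is reduced, so the Br₂/Br⁻ couple is the cathode and Al³⁺/Al is the anode.
E°cell = +1.07 − (−1.66) = +2.73 V; balancing electrons gives n = 6.
ΔG° = −nFE°cell = −(6)(96485)(+2.73) J/mol = −1580 kJ/mol.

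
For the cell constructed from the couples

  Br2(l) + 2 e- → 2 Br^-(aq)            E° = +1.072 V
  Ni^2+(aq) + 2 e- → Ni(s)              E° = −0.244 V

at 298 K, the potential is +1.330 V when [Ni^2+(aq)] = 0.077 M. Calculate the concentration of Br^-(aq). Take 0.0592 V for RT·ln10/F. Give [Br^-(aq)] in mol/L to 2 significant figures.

With Br₂/Br⁻ at the cathode and Ni²⁺/Ni at the anode, E°cell = +1.072 − (−0.244) = +1.316 V (n = 2).
Rearranging E = E° − (0.0592/n)·log Q gives log Q = 2(+1.316 − (+1.330))/0.0592 = −0.473.
The balanced reaction is Br2(l) + Ni(s) → 2 Br^-(aq) + Ni^2+(aq), so Q = [Br^-(aq)]^2·[Ni^2+(aq)].
Solving for the unknown gives log [Br^-(aq)] = 0.320, so [Br^-(aq)] ≈ 2.1 M.

2.1 M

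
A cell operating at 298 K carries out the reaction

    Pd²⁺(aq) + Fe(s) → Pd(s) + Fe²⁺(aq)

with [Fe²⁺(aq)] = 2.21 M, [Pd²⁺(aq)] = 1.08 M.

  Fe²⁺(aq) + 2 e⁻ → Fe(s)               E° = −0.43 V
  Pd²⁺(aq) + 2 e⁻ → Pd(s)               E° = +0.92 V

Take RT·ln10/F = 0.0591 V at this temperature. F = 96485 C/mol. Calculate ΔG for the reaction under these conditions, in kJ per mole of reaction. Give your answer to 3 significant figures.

With Pd²⁺/Pd reduced at the cathode, E°cell = +0.92 − (−0.43) = +1.35 V and n = 2.
Here Q = [Fe²⁺(aq)] / [Pd²⁺(aq)] = 2.05 (log Q = 0.311), giving E = +1.35 − (0.0591/2)·(0.311) = +1.3408 V.
Then ΔG = −nFE = −2 × 96485 × +1.3408 J/mol = −259 kJ/mol.

−259 kJ/mol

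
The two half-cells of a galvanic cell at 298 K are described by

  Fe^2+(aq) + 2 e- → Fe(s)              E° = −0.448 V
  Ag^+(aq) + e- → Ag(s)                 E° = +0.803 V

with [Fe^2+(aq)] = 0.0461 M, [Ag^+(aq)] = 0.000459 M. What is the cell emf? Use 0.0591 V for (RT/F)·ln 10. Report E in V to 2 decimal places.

The Ag⁺/Ag couple has the more positive E°, so it is the cathode; Fe²⁺/Fe is the anode.
The standard potential is +0.803 − (−0.448) = +1.251 V and the balanced reaction transfers n = 2 electrons.
For the overall reaction 2 Ag^+(aq) + Fe(s) → 2 Ag(s) + Fe^2+(aq), Q = [Fe^2+(aq)] / [Ag^+(aq)]^2 = 2.19×10^5, giving log Q = 5.340.
E = E° − (0.0591/n)·log Q = +1.251 − (0.0591/2)(5.340) = +1.09 V.

+1.09 V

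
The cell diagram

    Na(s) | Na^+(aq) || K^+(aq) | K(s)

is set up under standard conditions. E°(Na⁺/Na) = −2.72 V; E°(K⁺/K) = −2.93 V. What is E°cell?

By convention the left-hand electrode in cell notation is the anode (oxidation) and the right-hand electrode is the cathode (reduction).
E°cell = E°(right) − E°(left) = −2.93 − (−2.72) = −0.21 V.
The negative sign shows that, as written, the cell would require an external voltage to drive the reaction.

−0.21 V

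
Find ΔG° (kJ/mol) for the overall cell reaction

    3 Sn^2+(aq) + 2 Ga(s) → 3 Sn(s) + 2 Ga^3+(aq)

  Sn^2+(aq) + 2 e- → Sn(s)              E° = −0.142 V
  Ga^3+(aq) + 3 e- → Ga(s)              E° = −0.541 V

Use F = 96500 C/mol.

−231 kJ/mol

In the reaction as written Sn^2+(aq) is reduced, so the Sn²⁺/Sn couple is the cathode and Ga³⁺/Ga is the anode.
E°cell = −0.142 − (−0.541) = +0.399 V; balancing electrons gives n = 6.
ΔG° = −nFE°cell = −(6)(96500)(+0.399) J/mol = −231 kJ/mol.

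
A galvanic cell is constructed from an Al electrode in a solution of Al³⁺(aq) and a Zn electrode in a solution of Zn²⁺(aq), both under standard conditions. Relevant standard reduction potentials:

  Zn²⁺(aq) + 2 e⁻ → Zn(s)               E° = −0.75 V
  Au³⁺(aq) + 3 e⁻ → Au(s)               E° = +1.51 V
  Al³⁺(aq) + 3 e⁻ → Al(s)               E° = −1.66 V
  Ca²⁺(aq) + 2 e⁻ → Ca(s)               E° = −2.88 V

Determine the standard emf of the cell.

Of the two couples in this cell, the one with the more positive reduction potential is reduced at the cathode: here that is Zn²⁺/Zn (−0.75 V); Al³⁺/Al (−1.66 V) is the anode.
E°cell = E°(cathode) − E°(anode) = −0.75 − (−1.66) = +0.91 V.

+0.91 V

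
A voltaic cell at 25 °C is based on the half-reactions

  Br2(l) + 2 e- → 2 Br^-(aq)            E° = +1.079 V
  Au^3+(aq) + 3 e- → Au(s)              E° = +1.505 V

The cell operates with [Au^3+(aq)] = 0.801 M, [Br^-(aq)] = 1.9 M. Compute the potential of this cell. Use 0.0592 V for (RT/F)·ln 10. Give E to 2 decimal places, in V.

The Au³⁺/Au couple has the more positive E°, so it is the cathode; Br₂/Br⁻ is the anode.
E°cell = +1.505 − (+1.079) = +0.426 V, with n = 6 electrons transferred.
The balanced reaction is 2 Au^3+(aq) + 6 Br^-(aq) → 2 Au(s) + 3 Br2(l), so Q = 1 / ([Au^3+(aq)]^2·[Br^-(aq)]^6) = 0.0331 and log Q = −1.480.
Applying E = E° − (RT ln10/nF)·log Q gives +0.426 − (0.0592/6)(−1.480) = +0.44 V.

+0.44 V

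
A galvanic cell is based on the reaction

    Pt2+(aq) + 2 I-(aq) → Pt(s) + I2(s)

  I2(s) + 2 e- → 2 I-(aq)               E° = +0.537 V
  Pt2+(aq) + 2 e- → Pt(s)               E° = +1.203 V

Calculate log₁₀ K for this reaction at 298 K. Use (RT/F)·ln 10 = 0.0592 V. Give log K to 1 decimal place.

log K = 22.5

The Pt²⁺/Pt couple is reduced (cathode); E°cell = +1.203 − (+0.537) = +0.666 V with n = 2.
At equilibrium E = 0, so log K = nE°cell / 0.0592 = (2)(+0.666) / 0.0592 = 22.5.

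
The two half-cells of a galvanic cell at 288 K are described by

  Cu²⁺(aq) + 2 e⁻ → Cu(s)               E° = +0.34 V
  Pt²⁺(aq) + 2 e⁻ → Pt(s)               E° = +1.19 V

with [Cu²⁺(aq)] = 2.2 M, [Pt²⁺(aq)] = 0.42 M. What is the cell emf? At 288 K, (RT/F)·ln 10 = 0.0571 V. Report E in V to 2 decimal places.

+0.83 V

Pt²⁺/Pt is reduced (cathode, E° = +1.19 V) and Cu²⁺/Cu is oxidized (anode).
E°cell = E°cat − E°an = +1.19 − (+0.34) = +0.85 V; n = 2.
The balanced reaction is Pt²⁺(aq) + Cu(s) → Pt(s) + Cu²⁺(aq), so Q = [Cu²⁺(aq)] / [Pt²⁺(aq)] = 5.24 and log Q = 0.719.
Applying E = E° − (RT ln10/nF)·log Q gives +0.85 − (0.0571/2)(0.719) = +0.83 V.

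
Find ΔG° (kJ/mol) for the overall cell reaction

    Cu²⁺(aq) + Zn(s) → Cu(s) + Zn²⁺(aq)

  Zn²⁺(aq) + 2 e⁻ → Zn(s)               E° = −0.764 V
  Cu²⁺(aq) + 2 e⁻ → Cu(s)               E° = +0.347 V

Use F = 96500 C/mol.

−214 kJ/mol

In the reaction as written Cu²⁺(aq) is reduced, so the Cu²⁺/Cu couple is the cathode and Zn²⁺/Zn is the anode.
E°cell = +0.347 − (−0.764) = +1.111 V; balancing electrons gives n = 2.
ΔG° = −nFE°cell = −(2)(96500)(+1.111) J/mol = −214 kJ/mol.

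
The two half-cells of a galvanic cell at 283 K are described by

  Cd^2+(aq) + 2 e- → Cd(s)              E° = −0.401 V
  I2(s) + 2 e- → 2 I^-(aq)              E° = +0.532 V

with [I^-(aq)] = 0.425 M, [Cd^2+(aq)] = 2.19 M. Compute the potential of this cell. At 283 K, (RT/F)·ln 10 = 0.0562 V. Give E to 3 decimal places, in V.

+0.944 V

I₂/I⁻ is reduced (cathode, E° = +0.532 V) and Cd²⁺/Cd is oxidized (anode).
E°cell = E°cat − E°an = +0.532 − (−0.401) = +0.933 V; n = 2.
The balanced reaction is I2(s) + Cd(s) → 2 I^-(aq) + Cd^2+(aq), so Q = [I^-(aq)]^2·[Cd^2+(aq)] = 0.396 and log Q = −0.403.
Applying E = E° − (RT ln10/nF)·log Q gives +0.933 − (0.0562/2)(−0.403) = +0.944 V.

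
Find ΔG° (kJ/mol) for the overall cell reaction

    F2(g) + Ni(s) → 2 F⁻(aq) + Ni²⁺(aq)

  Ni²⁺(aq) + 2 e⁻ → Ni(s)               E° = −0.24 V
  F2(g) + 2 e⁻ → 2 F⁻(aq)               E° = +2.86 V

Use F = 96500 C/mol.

−598 kJ/mol

In the reaction as written F2(g) is reduced, so the F₂/F⁻ couple is the cathode and Ni²⁺/Ni is the anode.
E°cell = +2.86 − (−0.24) = +3.10 V; balancing electrons gives n = 2.
ΔG° = −nFE°cell = −(2)(96500)(+3.10) J/mol = −598 kJ/mol.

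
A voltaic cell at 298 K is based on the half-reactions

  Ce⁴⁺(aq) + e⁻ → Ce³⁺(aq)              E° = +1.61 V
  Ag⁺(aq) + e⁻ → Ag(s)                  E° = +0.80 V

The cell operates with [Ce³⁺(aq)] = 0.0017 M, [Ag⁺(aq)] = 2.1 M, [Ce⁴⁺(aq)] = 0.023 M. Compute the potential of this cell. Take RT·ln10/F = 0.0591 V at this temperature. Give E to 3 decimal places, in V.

The Ce⁴⁺/Ce³⁺ couple has the more positive E°, so it is the cathode; Ag⁺/Ag is the anode.
E°cell = E°cat − E°an = +1.61 − (+0.80) = +0.81 V; n = 1.
For the overall reaction Ce⁴⁺(aq) + Ag(s) → Ce³⁺(aq) + Ag⁺(aq), Q = ([Ce³⁺(aq)]·[Ag⁺(aq)]) / [Ce⁴⁺(aq)] = 0.155, giving log Q = −0.809.
E = E° − (0.0591/n)·log Q = +0.81 − (0.0591/1)(−0.809) = +0.858 V.

+0.858 V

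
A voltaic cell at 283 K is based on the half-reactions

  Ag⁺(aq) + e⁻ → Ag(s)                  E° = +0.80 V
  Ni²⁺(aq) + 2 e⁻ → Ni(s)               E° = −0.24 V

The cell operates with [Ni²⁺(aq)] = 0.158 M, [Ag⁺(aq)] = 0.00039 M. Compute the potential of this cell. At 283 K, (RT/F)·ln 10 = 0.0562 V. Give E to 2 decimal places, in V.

The Ag⁺/Ag couple has the more positive E°, so it is the cathode; Ni²⁺/Ni is the anode.
E°cell = E°cat − E°an = +0.80 − (−0.24) = +1.04 V; n = 2.
The balanced reaction is 2 Ag⁺(aq) + Ni(s) → 2 Ag(s) + Ni²⁺(aq), so Q = [Ni²⁺(aq)] / [Ag⁺(aq)]^2 = 1.04×10^6 and log Q = 6.017.
E = E° − (0.0562/n)·log Q = +1.04 − (0.0562/2)(6.017) = +0.87 V.

+0.87 V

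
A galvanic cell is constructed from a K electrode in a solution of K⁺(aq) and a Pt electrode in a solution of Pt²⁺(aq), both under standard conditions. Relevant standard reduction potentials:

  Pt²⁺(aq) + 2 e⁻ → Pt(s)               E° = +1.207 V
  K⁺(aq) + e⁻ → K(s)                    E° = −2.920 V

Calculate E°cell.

+4.127 V

Of the two couples in this cell, the one with the more positive reduction potential is reduced at the cathode: here that is Pt²⁺/Pt (+1.207 V); K⁺/K (−2.920 V) is the anode.
E°cell = E°(cathode) − E°(anode) = +1.207 − (−2.920) = +4.127 V.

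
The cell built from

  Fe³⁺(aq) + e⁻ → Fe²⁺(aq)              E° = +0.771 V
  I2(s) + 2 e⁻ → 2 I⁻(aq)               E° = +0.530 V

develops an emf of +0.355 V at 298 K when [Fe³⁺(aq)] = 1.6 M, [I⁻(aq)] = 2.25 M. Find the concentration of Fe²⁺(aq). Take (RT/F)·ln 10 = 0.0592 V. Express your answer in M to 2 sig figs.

The Fe³⁺/Fe²⁺ couple has the larger reduction potential, so it is the cathode: E°cell = +0.771 − (+0.530) = +0.241 V and n = 2.
Rearranging E = E° − (0.0592/n)·log Q gives log Q = 2(+0.241 − (+0.355))/0.0592 = −3.851.
Balancing electrons gives 2 Fe³⁺(aq) + 2 I⁻(aq) → 2 Fe²⁺(aq) + I2(s); thus Q = [Fe²⁺(aq)]^2 / ([Fe³⁺(aq)]^2·[I⁻(aq)]^2).
Isolating [Fe²⁺(aq)] in Q = 10^{−3.851} yields log [Fe²⁺(aq)] = −1.369, i.e. 0.043 M.

0.043 M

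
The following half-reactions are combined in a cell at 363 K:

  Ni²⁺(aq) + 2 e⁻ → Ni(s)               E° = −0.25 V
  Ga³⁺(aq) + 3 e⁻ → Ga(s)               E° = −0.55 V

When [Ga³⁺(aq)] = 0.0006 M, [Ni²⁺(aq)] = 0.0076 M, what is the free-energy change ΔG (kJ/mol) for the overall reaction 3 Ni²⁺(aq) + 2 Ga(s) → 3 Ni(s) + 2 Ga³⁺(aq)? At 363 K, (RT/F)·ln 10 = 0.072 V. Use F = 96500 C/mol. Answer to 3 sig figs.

−174 kJ/mol

E°cell = −0.25 − (−0.55) = +0.30 V; the balanced reaction transfers n = 6 electrons.
Here Q = [Ga³⁺(aq)]^2 / [Ni²⁺(aq)]^3 = 0.82 (log Q = −0.086), giving E = +0.30 − (0.072/6)·(−0.086) = +0.3010 V.
Finally ΔG = −nFE = −(6)(96500 C/mol)(+0.3010 V) = −174 kJ/mol.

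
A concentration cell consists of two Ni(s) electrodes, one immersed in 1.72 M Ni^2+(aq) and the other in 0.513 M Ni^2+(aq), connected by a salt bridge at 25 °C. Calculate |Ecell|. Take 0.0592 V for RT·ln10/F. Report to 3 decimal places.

For a concentration cell E°cell = 0, since both electrodes use the same couple.
The compartment with the higher Ni^2+(aq) concentration (1.72 M) acts as the cathode; ions are reduced there and produced at the dilute (0.513 M) anode.
With n = 2, Ecell = −(0.0592/2)·log([dilute]/[conc]) = −(0.0592/2)·log(0.513/1.72) = +0.016 V.

0.016 V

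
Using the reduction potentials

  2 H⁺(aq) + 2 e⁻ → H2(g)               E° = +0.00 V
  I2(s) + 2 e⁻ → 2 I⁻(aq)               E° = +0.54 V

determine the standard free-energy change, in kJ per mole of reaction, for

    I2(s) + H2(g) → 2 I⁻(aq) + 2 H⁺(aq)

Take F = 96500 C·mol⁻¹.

−104 kJ/mol

In the reaction as written I2(s) is reduced, so the I₂/I⁻ couple is the cathode and 2H⁺/H₂ is the anode.
E°cell = +0.54 − (+0.00) = +0.54 V; balancing electrons gives n = 2.
ΔG° = −nFE°cell = −(2)(96500)(+0.54) J/mol = −104 kJ/mol.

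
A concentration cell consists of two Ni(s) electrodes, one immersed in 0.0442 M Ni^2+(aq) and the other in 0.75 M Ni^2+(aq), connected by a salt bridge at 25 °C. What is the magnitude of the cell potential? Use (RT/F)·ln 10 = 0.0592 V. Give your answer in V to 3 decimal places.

0.036 V

For a concentration cell E°cell = 0, since both electrodes use the same couple.
The compartment with the higher Ni^2+(aq) concentration (0.75 M) acts as the cathode; ions are reduced there and produced at the dilute (0.0442 M) anode.
With n = 2, Ecell = −(0.0592/2)·log([dilute]/[conc]) = −(0.0592/2)·log(0.0442/0.75) = +0.036 V.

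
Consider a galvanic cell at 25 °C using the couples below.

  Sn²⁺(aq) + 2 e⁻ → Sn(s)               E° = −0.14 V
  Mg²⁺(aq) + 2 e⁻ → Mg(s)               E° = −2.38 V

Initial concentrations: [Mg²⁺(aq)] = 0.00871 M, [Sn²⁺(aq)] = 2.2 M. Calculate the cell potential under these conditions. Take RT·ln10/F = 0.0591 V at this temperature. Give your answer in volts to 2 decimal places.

Sn²⁺/Sn is reduced (cathode, E° = −0.14 V) and Mg²⁺/Mg is oxidized (anode).
The standard potential is −0.14 − (−2.38) = +2.24 V and the balanced reaction transfers n = 2 electrons.
The balanced reaction is Sn²⁺(aq) + Mg(s) → Sn(s) + Mg²⁺(aq), so Q = [Mg²⁺(aq)] / [Sn²⁺(aq)] = 0.00396 and log Q = −2.402.
E = E° − (0.0591/n)·log Q = +2.24 − (0.0591/2)(−2.402) = +2.31 V.

+2.31 V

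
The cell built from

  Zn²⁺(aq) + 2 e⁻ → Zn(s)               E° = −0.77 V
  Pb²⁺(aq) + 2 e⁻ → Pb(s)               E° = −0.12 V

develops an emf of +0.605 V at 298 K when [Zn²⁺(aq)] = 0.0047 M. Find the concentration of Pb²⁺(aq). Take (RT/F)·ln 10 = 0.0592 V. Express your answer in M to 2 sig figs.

The Pb²⁺/Pb couple has the larger reduction potential, so it is the cathode: E°cell = −0.12 − (−0.77) = +0.65 V and n = 2.
Since E = E° − (0.0592/n)·log Q, log Q = n(E° − E)/0.0592 = 1.520.
The balanced reaction is Pb²⁺(aq) + Zn(s) → Pb(s) + Zn²⁺(aq), so Q = [Zn²⁺(aq)] / [Pb²⁺(aq)].
Substituting the known concentrations and solving, log [Pb²⁺(aq)] = −3.848 and [Pb²⁺(aq)] = 0.00014 M.

0.00014 M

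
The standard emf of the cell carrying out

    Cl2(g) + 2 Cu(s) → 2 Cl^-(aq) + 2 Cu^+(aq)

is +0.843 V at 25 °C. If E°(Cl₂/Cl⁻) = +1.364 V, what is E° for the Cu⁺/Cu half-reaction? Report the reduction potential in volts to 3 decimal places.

+0.521 V

In the reaction as written the Cl₂/Cl⁻ couple is reduced (cathode) and Cu⁺/Cu is oxidized (anode), so E°cell = E°(Cl₂/Cl⁻) − E°(Cu⁺/Cu).
E°(Cu⁺/Cu) = E°(cathode) − E°cell = +1.364 − (+0.843) = +0.521 V.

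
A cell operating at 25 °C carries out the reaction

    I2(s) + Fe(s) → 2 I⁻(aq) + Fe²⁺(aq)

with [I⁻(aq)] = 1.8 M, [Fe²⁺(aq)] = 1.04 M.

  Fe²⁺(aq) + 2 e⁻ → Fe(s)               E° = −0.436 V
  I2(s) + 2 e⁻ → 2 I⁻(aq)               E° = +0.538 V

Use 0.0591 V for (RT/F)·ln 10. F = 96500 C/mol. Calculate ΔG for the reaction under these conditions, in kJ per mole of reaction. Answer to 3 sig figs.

With I₂/I⁻ reduced at the cathode, E°cell = +0.538 − (−0.436) = +0.974 V and n = 2.
Q = [I⁻(aq)]^2·[Fe²⁺(aq)] = 3.37, so log Q = 0.528 and E = +0.974 − (0.0591/2)(0.528) = +0.9584 V.
Finally ΔG = −nFE = −(2)(96500 C/mol)(+0.9584 V) = −185 kJ/mol.

−185 kJ/mol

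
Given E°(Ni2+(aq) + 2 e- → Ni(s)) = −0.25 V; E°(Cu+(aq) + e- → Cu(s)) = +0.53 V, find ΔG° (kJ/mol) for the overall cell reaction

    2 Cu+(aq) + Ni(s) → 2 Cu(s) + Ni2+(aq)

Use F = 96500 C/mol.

−151 kJ/mol

In the reaction as written Cu+(aq) is reduced, so the Cu⁺/Cu couple is the cathode and Ni²⁺/Ni is the anode.
E°cell = +0.53 − (−0.25) = +0.78 V; balancing electrons gives n = 2.
ΔG° = −nFE°cell = −(2)(96500)(+0.78) J/mol = −151 kJ/mol.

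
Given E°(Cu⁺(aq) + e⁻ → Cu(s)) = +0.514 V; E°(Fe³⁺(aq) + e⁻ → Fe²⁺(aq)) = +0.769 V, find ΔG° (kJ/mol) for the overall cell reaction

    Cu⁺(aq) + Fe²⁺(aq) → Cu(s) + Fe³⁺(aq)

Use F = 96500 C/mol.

+24.6 kJ/mol

In the reaction as written Cu⁺(aq) is reduced, so the Cu⁺/Cu couple is the cathode and Fe³⁺/Fe²⁺ is the anode.
E°cell = +0.514 − (+0.769) = −0.255 V; balancing electrons gives n = 1.
ΔG° = −nFE°cell = −(1)(96500)(−0.255) J/mol = +24.6 kJ/mol.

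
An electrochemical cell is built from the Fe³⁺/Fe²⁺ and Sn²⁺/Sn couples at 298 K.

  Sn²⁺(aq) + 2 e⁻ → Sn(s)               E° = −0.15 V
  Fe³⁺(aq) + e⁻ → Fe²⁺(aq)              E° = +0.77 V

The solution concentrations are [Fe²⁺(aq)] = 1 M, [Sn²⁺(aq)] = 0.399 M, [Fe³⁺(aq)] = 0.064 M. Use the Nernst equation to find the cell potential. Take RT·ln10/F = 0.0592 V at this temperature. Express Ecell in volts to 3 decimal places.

+0.861 V

Fe³⁺/Fe²⁺ is reduced (cathode, E° = +0.77 V) and Sn²⁺/Sn is oxidized (anode).
E°cell = E°cat − E°an = +0.77 − (−0.15) = +0.92 V; n = 2.
The balanced reaction is 2 Fe³⁺(aq) + Sn(s) → 2 Fe²⁺(aq) + Sn²⁺(aq), so Q = ([Fe²⁺(aq)]^2·[Sn²⁺(aq)]) / [Fe³⁺(aq)]^2 = 97.4 and log Q = 1.989.
By the Nernst equation, E = +0.92 − (0.0592/2)·(1.989) = +0.861 V.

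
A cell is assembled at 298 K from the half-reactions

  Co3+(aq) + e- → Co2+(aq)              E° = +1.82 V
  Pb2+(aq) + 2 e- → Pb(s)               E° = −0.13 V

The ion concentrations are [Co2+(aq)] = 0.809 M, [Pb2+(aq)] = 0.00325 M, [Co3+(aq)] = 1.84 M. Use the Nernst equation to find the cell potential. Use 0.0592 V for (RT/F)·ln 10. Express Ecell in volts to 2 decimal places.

Since E°(Co³⁺/Co²⁺) > E°(Pb²⁺/Pb), Co³⁺/Co²⁺ serves as the cathode.
E°cell = E°cat − E°an = +1.82 − (−0.13) = +1.95 V; n = 2.
The balanced reaction is 2 Co3+(aq) + Pb(s) → 2 Co2+(aq) + Pb2+(aq), so Q = ([Co2+(aq)]^2·[Pb2+(aq)]) / [Co3+(aq)]^2 = 0.000628 and log Q = −3.202.
E = E° − (0.0592/n)·log Q = +1.95 − (0.0592/2)(−3.202) = +2.04 V.

+2.04 V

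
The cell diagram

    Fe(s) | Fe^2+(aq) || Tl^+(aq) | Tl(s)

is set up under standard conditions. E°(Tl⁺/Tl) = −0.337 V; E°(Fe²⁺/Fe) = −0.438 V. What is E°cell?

+0.101 V

By convention the left-hand electrode in cell notation is the anode (oxidation) and the right-hand electrode is the cathode (reduction).
E°cell = E°(right) − E°(left) = −0.337 − (−0.438) = +0.101 V.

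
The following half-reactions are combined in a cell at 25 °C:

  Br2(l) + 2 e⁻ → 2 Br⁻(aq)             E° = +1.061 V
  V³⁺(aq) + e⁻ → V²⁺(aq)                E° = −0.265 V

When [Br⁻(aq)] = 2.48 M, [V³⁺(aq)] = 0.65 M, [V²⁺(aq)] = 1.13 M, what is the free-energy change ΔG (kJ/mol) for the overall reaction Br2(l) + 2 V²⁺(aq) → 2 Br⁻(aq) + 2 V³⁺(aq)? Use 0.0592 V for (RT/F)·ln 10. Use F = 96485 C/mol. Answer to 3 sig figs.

With Br₂/Br⁻ reduced at the cathode, E°cell = +1.061 − (−0.265) = +1.326 V and n = 2.
Q = ([Br⁻(aq)]^2·[V³⁺(aq)]^2) / [V²⁺(aq)]^2 = 2.04, so log Q = 0.309 and E = +1.326 − (0.0592/2)(0.309) = +1.3169 V.
Finally ΔG = −nFE = −(2)(96485 C/mol)(+1.3169 V) = −254 kJ/mol.

−254 kJ/mol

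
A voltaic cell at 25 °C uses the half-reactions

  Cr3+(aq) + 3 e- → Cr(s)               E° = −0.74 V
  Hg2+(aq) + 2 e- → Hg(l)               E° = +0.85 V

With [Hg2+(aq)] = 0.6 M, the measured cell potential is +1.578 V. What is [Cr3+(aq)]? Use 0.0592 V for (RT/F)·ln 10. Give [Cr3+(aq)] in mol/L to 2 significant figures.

1.9 M

The Hg²⁺/Hg couple has the larger reduction potential, so it is the cathode: E°cell = +0.85 − (−0.74) = +1.59 V and n = 6.
Rearranging E = E° − (0.0592/n)·log Q gives log Q = 6(+1.59 − (+1.578))/0.0592 = 1.216.
Balancing electrons gives 3 Hg2+(aq) + 2 Cr(s) → 3 Hg(l) + 2 Cr3+(aq); thus Q = [Cr3+(aq)]^2 / [Hg2+(aq)]^3.
Solving for the unknown gives log [Cr3+(aq)] = 0.275, so [Cr3+(aq)] ≈ 1.9 M.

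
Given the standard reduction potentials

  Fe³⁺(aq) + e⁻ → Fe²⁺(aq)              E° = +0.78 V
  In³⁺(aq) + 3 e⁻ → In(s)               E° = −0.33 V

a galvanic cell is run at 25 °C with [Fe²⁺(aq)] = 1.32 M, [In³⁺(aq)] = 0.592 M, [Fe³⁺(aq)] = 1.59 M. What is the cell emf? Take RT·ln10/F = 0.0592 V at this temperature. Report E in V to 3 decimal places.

+1.119 V

The Fe³⁺/Fe²⁺ couple has the more positive E°, so it is the cathode; In³⁺/In is the anode.
E°cell = +0.78 − (−0.33) = +1.11 V, with n = 3 electrons transferred.
The balanced reaction is 3 Fe³⁺(aq) + In(s) → 3 Fe²⁺(aq) + In³⁺(aq), so Q = ([Fe²⁺(aq)]^3·[In³⁺(aq)]) / [Fe³⁺(aq)]^3 = 0.339 and log Q = −0.470.
By the Nernst equation, E = +1.11 − (0.0592/3)·(−0.470) = +1.119 V.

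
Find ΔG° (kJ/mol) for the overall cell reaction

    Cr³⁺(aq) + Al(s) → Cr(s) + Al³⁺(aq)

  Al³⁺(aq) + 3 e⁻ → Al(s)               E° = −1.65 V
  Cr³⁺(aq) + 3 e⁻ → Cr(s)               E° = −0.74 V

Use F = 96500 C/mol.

In the reaction as written Cr³⁺(aq) is reduced, so the Cr³⁺/Cr couple is the cathode and Al³⁺/Al is the anode.
E°cell = −0.74 − (−1.65) = +0.91 V; balancing electrons gives n = 3.
ΔG° = −nFE°cell = −(3)(96500)(+0.91) J/mol = −263 kJ/mol.

−263 kJ/mol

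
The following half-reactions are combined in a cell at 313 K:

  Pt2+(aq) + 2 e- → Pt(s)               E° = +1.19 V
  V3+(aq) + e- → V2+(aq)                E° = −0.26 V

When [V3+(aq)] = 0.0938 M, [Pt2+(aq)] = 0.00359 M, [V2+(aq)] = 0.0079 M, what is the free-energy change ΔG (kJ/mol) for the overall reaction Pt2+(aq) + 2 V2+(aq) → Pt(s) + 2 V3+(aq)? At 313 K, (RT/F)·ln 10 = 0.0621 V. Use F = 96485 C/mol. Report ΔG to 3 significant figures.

The standard cell potential is +1.19 − (−0.26) = +1.45 V, with n = 2 electrons in the balanced equation.
The reaction quotient is [V3+(aq)]^2 / ([Pt2+(aq)]·[V2+(aq)]^2) = 3.93×10^4; by Nernst, E = +1.45 − (0.0621/2)(4.594) = +1.3074 V.
Finally ΔG = −nFE = −(2)(96485 C/mol)(+1.3074 V) = −252 kJ/mol.

−252 kJ/mol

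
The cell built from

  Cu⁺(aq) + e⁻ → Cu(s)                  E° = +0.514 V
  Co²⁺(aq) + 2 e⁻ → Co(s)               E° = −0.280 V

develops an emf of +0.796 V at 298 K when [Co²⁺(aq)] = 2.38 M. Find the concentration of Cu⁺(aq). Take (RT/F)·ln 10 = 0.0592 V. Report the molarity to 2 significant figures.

1.7 M

Cu⁺/Cu is the cathode (higher E°); E°cell = +0.514 − (−0.280) = +0.794 V with n = 2.
Rearranging E = E° − (0.0592/n)·log Q gives log Q = 2(+0.794 − (+0.796))/0.0592 = −0.068.
Balancing electrons gives 2 Cu⁺(aq) + Co(s) → 2 Cu(s) + Co²⁺(aq); thus Q = [Co²⁺(aq)] / [Cu⁺(aq)]^2.
Isolating [Cu⁺(aq)] in Q = 10^{−0.068} yields log [Cu⁺(aq)] = 0.222, i.e. 1.7 M.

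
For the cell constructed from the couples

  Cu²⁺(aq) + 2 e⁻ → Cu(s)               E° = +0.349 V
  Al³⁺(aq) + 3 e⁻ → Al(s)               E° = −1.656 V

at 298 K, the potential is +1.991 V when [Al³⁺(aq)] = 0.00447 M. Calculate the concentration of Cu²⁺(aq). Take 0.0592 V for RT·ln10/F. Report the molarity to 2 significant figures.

Cu²⁺/Cu is the cathode (higher E°); E°cell = +0.349 − (−1.656) = +2.005 V with n = 6.
Rearranging E = E° − (0.0592/n)·log Q gives log Q = 6(+2.005 − (+1.991))/0.0592 = 1.419.
The balanced reaction is 3 Cu²⁺(aq) + 2 Al(s) → 3 Cu(s) + 2 Al³⁺(aq), so Q = [Al³⁺(aq)]^2 / [Cu²⁺(aq)]^3.
Isolating [Cu²⁺(aq)] in Q = 10^{1.419} yields log [Cu²⁺(aq)] = −2.039, i.e. 0.0091 M.

0.0091 M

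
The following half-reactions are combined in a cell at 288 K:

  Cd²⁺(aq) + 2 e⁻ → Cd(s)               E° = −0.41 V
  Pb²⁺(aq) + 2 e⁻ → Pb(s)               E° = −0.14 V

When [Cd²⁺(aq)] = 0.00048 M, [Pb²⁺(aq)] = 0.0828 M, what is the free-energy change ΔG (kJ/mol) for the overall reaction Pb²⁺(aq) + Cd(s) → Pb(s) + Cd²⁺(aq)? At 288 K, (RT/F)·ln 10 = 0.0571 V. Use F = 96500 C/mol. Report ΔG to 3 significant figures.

E°cell = −0.14 − (−0.41) = +0.27 V; the balanced reaction transfers n = 2 electrons.
Q = [Cd²⁺(aq)] / [Pb²⁺(aq)] = 0.0058, so log Q = −2.237 and E = +0.27 − (0.0571/2)(−2.237) = +0.3339 V.
Finally ΔG = −nFE = −(2)(96500 C/mol)(+0.3339 V) = −64.4 kJ/mol.

−64.4 kJ/mol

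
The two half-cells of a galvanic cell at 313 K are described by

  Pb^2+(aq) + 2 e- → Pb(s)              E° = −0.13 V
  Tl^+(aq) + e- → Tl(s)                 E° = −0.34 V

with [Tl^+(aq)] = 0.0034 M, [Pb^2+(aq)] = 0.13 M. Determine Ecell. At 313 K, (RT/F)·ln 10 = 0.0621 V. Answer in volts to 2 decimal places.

The Pb²⁺/Pb couple has the more positive E°, so it is the cathode; Tl⁺/Tl is the anode.
E°cell = E°cat − E°an = −0.13 − (−0.34) = +0.21 V; n = 2.
Balancing gives Pb^2+(aq) + 2 Tl(s) → Pb(s) + 2 Tl^+(aq); hence Q = [Tl^+(aq)]^2 / [Pb^2+(aq)] = 8.89×10^−5 (log Q = −4.051).
Applying E = E° − (RT ln10/nF)·log Q gives +0.21 − (0.0621/2)(−4.051) = +0.34 V.

+0.34 V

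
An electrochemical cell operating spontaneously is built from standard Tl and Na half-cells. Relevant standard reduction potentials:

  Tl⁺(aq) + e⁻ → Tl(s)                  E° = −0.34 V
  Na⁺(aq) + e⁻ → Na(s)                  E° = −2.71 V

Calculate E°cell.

+2.37 V

Of the two couples in this cell, the one with the more positive reduction potential is reduced at the cathode: here that is Tl⁺/Tl (−0.34 V); Na⁺/Na (−2.71 V) is the anode.
E°cell = E°(cathode) − E°(anode) = −0.34 − (−2.71) = +2.37 V.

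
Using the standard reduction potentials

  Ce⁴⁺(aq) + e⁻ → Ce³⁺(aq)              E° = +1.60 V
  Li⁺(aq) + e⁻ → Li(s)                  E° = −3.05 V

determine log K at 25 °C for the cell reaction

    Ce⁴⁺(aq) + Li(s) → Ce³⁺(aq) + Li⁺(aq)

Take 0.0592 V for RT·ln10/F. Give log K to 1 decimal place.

log K = 78.5

The Ce⁴⁺/Ce³⁺ couple is reduced (cathode); E°cell = +1.60 − (−3.05) = +4.65 V with n = 1.
At equilibrium E = 0, so log K = nE°cell / 0.0592 = (1)(+4.65) / 0.0592 = 78.5.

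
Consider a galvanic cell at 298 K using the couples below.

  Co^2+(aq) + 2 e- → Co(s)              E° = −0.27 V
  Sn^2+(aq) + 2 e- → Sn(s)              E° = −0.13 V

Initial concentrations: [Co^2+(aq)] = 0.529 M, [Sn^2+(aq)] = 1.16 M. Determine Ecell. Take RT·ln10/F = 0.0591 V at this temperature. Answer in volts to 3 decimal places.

+0.150 V

Sn²⁺/Sn is reduced (cathode, E° = −0.13 V) and Co²⁺/Co is oxidized (anode).
E°cell = E°cat − E°an = −0.13 − (−0.27) = +0.14 V; n = 2.
Balancing gives Sn^2+(aq) + Co(s) → Sn(s) + Co^2+(aq); hence Q = [Co^2+(aq)] / [Sn^2+(aq)] = 0.456 (log Q = −0.341).
Applying E = E° − (RT ln10/nF)·log Q gives +0.14 − (0.0591/2)(−0.341) = +0.150 V.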